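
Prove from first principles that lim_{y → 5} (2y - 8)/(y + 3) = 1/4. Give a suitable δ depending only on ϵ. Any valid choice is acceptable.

δ = min(4, (16/7)ϵ)

Let ϵ > 0. We want δ > 0 with 0 < |y − 5| < δ ⇒ |(2y - 8)/(y + 3) − (1/4)| < ϵ.
Combining over a common denominator, (2y - 8)/(y + 3) − (1/4) = [(2y - 8)·8 − 2·(y + 3)] / [8·(y + 3)] = 14(y − 5) / (8(y + 3)).
So |(2y - 8)/(y + 3) − (1/4)| = 14|y − 5| / (8·|y + 3|).
Require δ ≤ 4, so |y + 3| ≥ |8| − |y − 5| > 8 − 4 = 4.
Hence |(2y - 8)/(y + 3) − (1/4)| < 14|y − 5|/(8·4) = (7/16)|y − 5|, which is < ϵ once |y − 5| < (16/7)ϵ.
Take δ = min(4, (16/7)ϵ). Then 0 < |y − 5| < δ forces both bounds, so |(2y - 8)/(y + 3) − (1/4)| < ϵ.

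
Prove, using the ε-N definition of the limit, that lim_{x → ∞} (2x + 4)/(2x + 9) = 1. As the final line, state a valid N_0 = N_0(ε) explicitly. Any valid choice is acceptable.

N_0 = (5/2)/ε

Suppose ε > 0. We seek N_0 > 0 such that x > N_0 implies |(2x + 4)/(2x + 9) − 1| < ε.
(2x + 4)/(2x + 9) − 1 = (2(2x + 4) − 2(2x + 9)) / (2(2x + 9)) = -10/(2(2x + 9)).
For x > 0 we have 2x + 9 > 2x, so |(2x + 4)/(2x + 9) − 1| = 10/(2(2x + 9)) < 10/(2·2x) = (5/2)/x.
Thus |(2x + 4)/(2x + 9) − 1| < ε whenever x > (5/2)/ε.
Take N_0 = (5/2)/ε. If x > N_0 then |(2x + 4)/(2x + 9) − 1| < (5/2)/x < ε.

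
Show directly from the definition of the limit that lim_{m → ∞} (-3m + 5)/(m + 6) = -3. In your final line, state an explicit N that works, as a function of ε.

Fix ε > 0. For m ≥ 1, |(-3m + 5)/(m + 6) + 3| = |23|/((m + 6)) = 23/((m + 6)).
Since m + 6 ≥ m for m ≥ 1, this is ≤ 23/(m) = 23/m.
So |(-3m + 5)/(m + 6) + 3| < ε whenever m > 23/ε.
Take N = 23/ε. If m > N then |(-3m + 5)/(m + 6) + 3| ≤ 23/m < ε.

N = 23/ε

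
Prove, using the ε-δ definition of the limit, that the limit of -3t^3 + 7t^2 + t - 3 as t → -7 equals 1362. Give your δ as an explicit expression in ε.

Suppose ε > 0. We want δ > 0 such that 0 < |t + 7| < δ implies |(-3t^3 + 7t^2 + t - 3) − 1362| < ε.
(-3t^3 + 7t^2 + t - 3) − 1362 = -3t^3 + 7t^2 + t - 1365 = (t + 7)(-3t^2 + 28t - 195).
So |(-3t^3 + 7t^2 + t - 3) − 1362| = |t + 7|·|-3t^2 + 28t - 195|.
Require δ ≤ 2. Then |t + 7| < 2 gives |t| < 9, and by the triangle inequality |-3t^2 + 28t - 195| ≤ 3·9^2 + 28·9 + 195 = 690.
Hence |(-3t^3 + 7t^2 + t - 3) − 1362| ≤ 690|t + 7| < ε provided |t + 7| < ε/690.
Choosing δ = min(2, ε/690) ensures both conditions, hence |(-3t^3 + 7t^2 + t - 3) − 1362| < ε.

δ = min(2, ε/690)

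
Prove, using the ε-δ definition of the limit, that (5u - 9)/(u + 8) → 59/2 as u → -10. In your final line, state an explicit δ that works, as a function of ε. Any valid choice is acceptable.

δ = min(1, (2/49)ε)

Let ε > 0 be given. We want δ > 0 with 0 < |u + 10| < δ ⇒ |(5u - 9)/(u + 8) − (59/2)| < ε.
Combining over a common denominator, (5u - 9)/(u + 8) − (59/2) = [(5u - 9)·(-2) − (-59)·(u + 8)] / [(-2)·(u + 8)] = 49(u + 10) / ((-2)(u + 8)).
So |(5u - 9)/(u + 8) − (59/2)| = 49|u + 10| / (2·|u + 8|).
Restrict δ ≤ 1. Then |u + 10| < 1 gives |u + 8| = |(u + 10) + (-2)| ≥ 2 − 1 = 1.
Hence |(5u - 9)/(u + 8) − (59/2)| < 49|u + 10|/(2·1) = (49/2)|u + 10|, which is < ε once |u + 10| < (2/49)ε.
Take δ = min(1, (2/49)ε). Then 0 < |u + 10| < δ forces both bounds, so |(5u - 9)/(u + 8) − (59/2)| < ε.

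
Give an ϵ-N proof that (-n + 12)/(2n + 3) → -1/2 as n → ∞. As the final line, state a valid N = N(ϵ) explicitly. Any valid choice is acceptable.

N = (27/4)/ϵ

Fix ϵ > 0. For n ≥ 1, |(-n + 12)/(2n + 3) + 1/2| = |27|/(2(2n + 3)) = 27/(2(2n + 3)).
Since 2n + 3 ≥ 2n for n ≥ 1, this is ≤ 27/(2·2n) = (27/4)/n.
So |(-n + 12)/(2n + 3) + 1/2| < ϵ whenever n > (27/4)/ϵ.
Take N = (27/4)/ϵ. If n > N then |(-n + 12)/(2n + 3) + 1/2| ≤ (27/4)/n < ϵ.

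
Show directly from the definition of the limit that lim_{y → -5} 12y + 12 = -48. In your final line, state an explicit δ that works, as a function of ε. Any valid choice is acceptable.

δ = ε/12

Let ε > 0. We need δ > 0 so that 0 < |y + 5| < δ implies |(12y + 12) + 48| < ε.
|(12y + 12) + 48| = |12y + 60| = 12|y + 5|.
Thus it suffices that |y + 5| < ε/12.
Choosing δ = ε/12 gives |(12y + 12) + 48| = 12|y + 5| < ε whenever |y + 5| < δ.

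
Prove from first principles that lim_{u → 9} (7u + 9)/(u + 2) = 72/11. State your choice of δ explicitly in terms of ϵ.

Suppose ϵ > 0. We want δ > 0 with 0 < |u − 9| < δ ⇒ |(7u + 9)/(u + 2) − (72/11)| < ϵ.
Combining over a common denominator, (7u + 9)/(u + 2) − (72/11) = [(7u + 9)·11 − 72·(u + 2)] / [11·(u + 2)] = 5(u − 9) / (11(u + 2)).
So |(7u + 9)/(u + 2) − (72/11)| = 5|u − 9| / (11·|u + 2|).
Restrict δ ≤ 11/2. Then |u − 9| < 11/2 gives |u + 2| = |(u − 9) + 11| ≥ 11 − 11/2 = 11/2.
Hence |(7u + 9)/(u + 2) − (72/11)| < 5|u − 9|/(11·(11/2)) = (10/121)|u − 9|, which is < ϵ once |u − 9| < (121/10)ϵ.
Take δ = min(11/2, (121/10)ϵ). Then 0 < |u − 9| < δ forces both bounds, so |(7u + 9)/(u + 2) − (72/11)| < ϵ.

δ = min(11/2, (121/10)ϵ)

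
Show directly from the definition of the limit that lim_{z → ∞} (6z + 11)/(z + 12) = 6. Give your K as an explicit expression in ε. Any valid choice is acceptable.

K = 61/ε

Fix ε > 0. We seek K > 0 such that z > K implies |(6z + 11)/(z + 12) − 6| < ε.
(6z + 11)/(z + 12) − 6 = ((6z + 11) − 6(z + 12)) / ((z + 12)) = -61/((z + 12)).
For z > 0 we have z + 12 > z, so |(6z + 11)/(z + 12) − 6| = 61/((z + 12)) < 61/(z) = 61/z.
Thus |(6z + 11)/(z + 12) − 6| < ε whenever z > 61/ε.
Take K = 61/ε. If z > K then |(6z + 11)/(z + 12) − 6| < 61/z < ε.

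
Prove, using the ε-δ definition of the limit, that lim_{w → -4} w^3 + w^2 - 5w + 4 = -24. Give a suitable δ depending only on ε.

δ = min(2, ε/61)

Suppose ε > 0. We want δ > 0 such that 0 < |w + 4| < δ implies |(w^3 + w^2 - 5w + 4) + 24| < ε.
(w^3 + w^2 - 5w + 4) + 24 = w^3 + w^2 - 5w + 28 = (w + 4)(w^2 - 3w + 7).
So |(w^3 + w^2 - 5w + 4) + 24| = |w + 4|·|w^2 - 3w + 7|.
Require δ ≤ 2. Then |w + 4| < 2 gives |w| < 6, and by the triangle inequality |w^2 - 3w + 7| ≤ 6^2 + 3·6 + 7 = 61.
Hence |(w^3 + w^2 - 5w + 4) + 24| ≤ 61|w + 4| < ε provided |w + 4| < ε/61.
Choosing δ = min(2, ε/61) ensures both conditions, hence |(w^3 + w^2 - 5w + 4) + 24| < ε.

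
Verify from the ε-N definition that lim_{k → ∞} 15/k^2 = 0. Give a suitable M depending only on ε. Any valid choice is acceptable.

M = (15/ε)^{1/2}

Let ε > 0 be given. For k ≥ 1, |15/k^2 − 0| = 15/k^2.
15/k^2 < ε ⇔ k^2 > 15/ε ⇔ k > (15/ε)^{1/2}.
Take M = (15/ε)^{1/2}. Then k > M implies 15/k^2 < ε.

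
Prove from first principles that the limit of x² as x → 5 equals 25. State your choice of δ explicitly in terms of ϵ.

Let ϵ > 0 be given. We seek δ > 0 with 0 < |x − 5| < δ ⇒ |x² − 25| < ϵ.
Factor: x² − 25 = (x − 5)(x + 5), so |x² − 25| = |x − 5|·|x + 5|.
Impose δ ≤ 1 so that |x| < 6; then |x + 5| ≤ 11.
Hence |x² − 25| ≤ 11|x − 5|, which is < ϵ once |x − 5| < ϵ/11.
Take δ = min(1, ϵ/11). If 0 < |x − 5| < δ then both bounds hold and |x² − 25| ≤ 11|x − 5| < 11·(ϵ/11) = ϵ.

δ = min(1, ϵ/11)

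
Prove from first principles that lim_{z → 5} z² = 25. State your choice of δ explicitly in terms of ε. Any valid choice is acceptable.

δ = min(2, ε/12)

Fix ε > 0. We seek δ > 0 with 0 < |z − 5| < δ ⇒ |z² − 25| < ε.
Factor: z² − 25 = (z − 5)(z + 5), so |z² − 25| = |z − 5|·|z + 5|.
Impose δ ≤ 2 so that |z| < 7; then |z + 5| ≤ 12.
Hence |z² − 25| ≤ 12|z − 5|, which is < ε once |z − 5| < ε/12.
Take δ = min(2, ε/12). If 0 < |z − 5| < δ then both bounds hold and |z² − 25| ≤ 12|z − 5| < 12·(ε/12) = ε.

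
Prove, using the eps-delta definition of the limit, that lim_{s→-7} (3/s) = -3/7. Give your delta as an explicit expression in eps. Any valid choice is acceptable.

delta = min(7/2, (49/6)eps)

Suppose eps > 0. We seek delta > 0 such that 0 < |s + 7| < delta implies |3/s + 3/7| < eps.
|3/s + 3/7| = 3·|-7 − s|/(7·|s|) = 3|s + 7|/(7|s|).
Restrict delta ≤ 7/2. Then |s + 7| < 7/2 gives |s| > 7/2, so 7|s| > 49/2.
Then |3/s + 3/7| < 3|s + 7|/(49/2), which is < eps when |s + 7| < (49/6)eps.
Take delta = min(7/2, (49/6)eps). Then 0 < |s + 7| < delta gives both |s + 7| < 7/2 and |s + 7| < (49/6)eps, so |3/s + 3/7| < eps.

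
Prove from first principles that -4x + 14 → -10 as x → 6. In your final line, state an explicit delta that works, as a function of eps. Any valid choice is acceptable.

delta = eps/4

Fix eps > 0. We need delta > 0 so that 0 < |x − 6| < delta implies |(-4x + 14) + 10| < eps.
|(-4x + 14) + 10| = |-4x + 24| = 4|x − 6|.
So 4|x − 6| < eps exactly when |x − 6| < eps/4.
Choosing delta = eps/4 gives |(-4x + 14) + 10| = 4|x − 6| < eps whenever |x − 6| < delta.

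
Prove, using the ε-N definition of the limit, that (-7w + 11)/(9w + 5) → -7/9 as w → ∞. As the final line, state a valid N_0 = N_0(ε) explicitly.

N_0 = (134/81)/ε

Fix ε > 0. We seek N_0 > 0 such that w > N_0 implies |(-7w + 11)/(9w + 5) + 7/9| < ε.
(-7w + 11)/(9w + 5) + 7/9 = (9(-7w + 11) − (-7)(9w + 5)) / (9(9w + 5)) = 134/(9(9w + 5)).
For w > 0 we have 9w + 5 > 9w, so |(-7w + 11)/(9w + 5) + 7/9| = 134/(9(9w + 5)) < 134/(9·9w) = (134/81)/w.
Thus |(-7w + 11)/(9w + 5) + 7/9| < ε whenever w > (134/81)/ε.
Take N_0 = (134/81)/ε. If w > N_0 then |(-7w + 11)/(9w + 5) + 7/9| < (134/81)/w < ε.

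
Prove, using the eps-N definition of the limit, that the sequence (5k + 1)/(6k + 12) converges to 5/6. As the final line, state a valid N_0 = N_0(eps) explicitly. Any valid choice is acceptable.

N_0 = (3/2)/eps

Let eps > 0. For k ≥ 1, |(5k + 1)/(6k + 12) − (5/6)| = |-54|/(6(6k + 12)) = 54/(6(6k + 12)).
Since 6k + 12 ≥ 6k for k ≥ 1, this is ≤ 54/(6·6k) = (3/2)/k.
So |(5k + 1)/(6k + 12) − (5/6)| < eps whenever k > (3/2)/eps.
Take N_0 = (3/2)/eps. If k > N_0 then |(5k + 1)/(6k + 12) − (5/6)| ≤ (3/2)/k < eps.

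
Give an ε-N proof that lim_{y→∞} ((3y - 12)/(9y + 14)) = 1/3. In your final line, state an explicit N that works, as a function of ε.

N = (50/27)/ε

Suppose ε > 0. We seek N > 0 such that y > N implies |(3y - 12)/(9y + 14) − (1/3)| < ε.
(3y - 12)/(9y + 14) − (1/3) = (9(3y - 12) − 3(9y + 14)) / (9(9y + 14)) = -150/(9(9y + 14)).
For y > 0 we have 9y + 14 > 9y, so |(3y - 12)/(9y + 14) − (1/3)| = 150/(9(9y + 14)) < 150/(9·9y) = (50/27)/y.
Thus |(3y - 12)/(9y + 14) − (1/3)| < ε whenever y > (50/27)/ε.
Take N = (50/27)/ε. If y > N then |(3y - 12)/(9y + 14) − (1/3)| < (50/27)/y < ε.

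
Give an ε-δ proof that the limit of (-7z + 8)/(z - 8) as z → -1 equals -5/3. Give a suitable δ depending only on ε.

Suppose ε > 0. We want δ > 0 with 0 < |z + 1| < δ ⇒ |(-7z + 8)/(z - 8) + 5/3| < ε.
Combining over a common denominator, (-7z + 8)/(z - 8) + 5/3 = [(-7z + 8)·(-9) − 15·(z - 8)] / [(-9)·(z - 8)] = 48(z + 1) / ((-9)(z - 8)).
So |(-7z + 8)/(z - 8) + 5/3| = 48|z + 1| / (9·|z − 8|).
Restrict δ ≤ 9/2. Then |z + 1| < 9/2 gives |z − 8| = |(z + 1) + (-9)| ≥ 9 − 9/2 = 9/2.
Hence |(-7z + 8)/(z - 8) + 5/3| < 48|z + 1|/(9·(9/2)) = (32/27)|z + 1|, which is < ε once |z + 1| < (27/32)ε.
Take δ = min(9/2, (27/32)ε). Then 0 < |z + 1| < δ forces both bounds, so |(-7z + 8)/(z - 8) + 5/3| < ε.

δ = min(9/2, (27/32)ε)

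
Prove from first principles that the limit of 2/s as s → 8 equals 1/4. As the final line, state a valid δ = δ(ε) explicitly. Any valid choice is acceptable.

Let ε > 0. We seek δ > 0 such that 0 < |s − 8| < δ implies |2/s − (1/4)| < ε.
|2/s − (1/4)| = 2·|8 − s|/(8·|s|) = 2|s − 8|/(8|s|).
Restrict δ ≤ 4. Then |s − 8| < 4 gives |s| > 4, so 8|s| > 32.
Then |2/s − (1/4)| < 2|s − 8|/32, which is < ε when |s − 8| < 16ε.
Take δ = min(4, 16ε). Then 0 < |s − 8| < δ gives both |s − 8| < 4 and |s − 8| < 16ε, so |2/s − (1/4)| < ε.

δ = min(4, 16ε)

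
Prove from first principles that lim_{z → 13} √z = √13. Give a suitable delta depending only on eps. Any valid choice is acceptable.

delta = min(13, √13·eps)

Let eps > 0 be given. We want delta > 0 such that 0 < |z − 13| < delta implies |√z − √13| < eps.
Multiplying by the conjugate, |√z − √13| = |z − 13|/(√z + √13).
Restrict delta ≤ 13 so that |z − 13| < 13 forces z > 0, and then √z + √13 > √13.
Hence |√z − √13| < |z − 13|/√13, which is < eps once |z − 13| < √13·eps.
Take delta = min(13, √13·eps). If 0 < |z − 13| < delta then z > 0 and |√z − √13| < |z − 13|/√13 < eps.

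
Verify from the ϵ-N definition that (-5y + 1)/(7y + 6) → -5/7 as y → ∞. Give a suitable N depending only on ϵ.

N = (37/49)/ϵ

Let ϵ > 0 be given. We seek N > 0 such that y > N implies |(-5y + 1)/(7y + 6) + 5/7| < ϵ.
(-5y + 1)/(7y + 6) + 5/7 = (7(-5y + 1) − (-5)(7y + 6)) / (7(7y + 6)) = 37/(7(7y + 6)).
For y > 0 we have 7y + 6 > 7y, so |(-5y + 1)/(7y + 6) + 5/7| = 37/(7(7y + 6)) < 37/(7·7y) = (37/49)/y.
Thus |(-5y + 1)/(7y + 6) + 5/7| < ϵ whenever y > (37/49)/ϵ.
Take N = (37/49)/ϵ. If y > N then |(-5y + 1)/(7y + 6) + 5/7| < (37/49)/y < ϵ.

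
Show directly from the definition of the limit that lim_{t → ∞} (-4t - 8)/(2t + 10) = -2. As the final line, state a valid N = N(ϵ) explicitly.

Let ϵ > 0. We seek N > 0 such that t > N implies |(-4t - 8)/(2t + 10) + 2| < ϵ.
(-4t - 8)/(2t + 10) + 2 = (2(-4t - 8) − (-4)(2t + 10)) / (2(2t + 10)) = 24/(2(2t + 10)).
For t > 0 we have 2t + 10 > 2t, so |(-4t - 8)/(2t + 10) + 2| = 24/(2(2t + 10)) < 24/(2·2t) = 6/t.
Thus |(-4t - 8)/(2t + 10) + 2| < ϵ whenever t > 6/ϵ.
Take N = 6/ϵ. If t > N then |(-4t - 8)/(2t + 10) + 2| < 6/t < ϵ.

N = 6/ϵ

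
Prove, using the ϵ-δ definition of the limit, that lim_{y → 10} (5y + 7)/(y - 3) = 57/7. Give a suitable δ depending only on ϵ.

Fix ϵ > 0. We want δ > 0 with 0 < |y − 10| < δ ⇒ |(5y + 7)/(y - 3) − (57/7)| < ϵ.
Combining over a common denominator, (5y + 7)/(y - 3) − (57/7) = [(5y + 7)·7 − 57·(y - 3)] / [7·(y - 3)] = -22(y − 10) / (7(y - 3)).
So |(5y + 7)/(y - 3) − (57/7)| = 22|y − 10| / (7·|y − 3|).
Require δ ≤ 7/2, so |y − 3| ≥ |7| − |y − 10| > 7 − 7/2 = 7/2.
Hence |(5y + 7)/(y - 3) − (57/7)| < 22|y − 10|/(7·(7/2)) = (44/49)|y − 10|, which is < ϵ once |y − 10| < (49/44)ϵ.
Take δ = min(7/2, (49/44)ϵ). Then 0 < |y − 10| < δ forces both bounds, so |(5y + 7)/(y - 3) − (57/7)| < ϵ.

δ = min(7/2, (49/44)ϵ)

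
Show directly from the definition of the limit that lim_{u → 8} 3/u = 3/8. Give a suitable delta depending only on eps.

Let eps > 0 be given. We seek delta > 0 such that 0 < |u − 8| < delta implies |3/u − (3/8)| < eps.
|3/u − (3/8)| = 3·|8 − u|/(8·|u|) = 3|u − 8|/(8|u|).
Require delta ≤ 4 so that |u| > 8 − 4 = 4, hence 8|u| > 32.
Then |3/u − (3/8)| < 3|u − 8|/32, which is < eps when |u − 8| < (32/3)eps.
Take delta = min(4, (32/3)eps). Then 0 < |u − 8| < delta gives both |u − 8| < 4 and |u − 8| < (32/3)eps, so |3/u − (3/8)| < eps.

delta = min(4, (32/3)eps)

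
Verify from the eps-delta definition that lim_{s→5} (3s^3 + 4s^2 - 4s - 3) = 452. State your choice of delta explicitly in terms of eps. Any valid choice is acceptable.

Let eps > 0 be given. We want delta > 0 such that 0 < |s − 5| < delta implies |(3s^3 + 4s^2 - 4s - 3) − 452| < eps.
(3s^3 + 4s^2 - 4s - 3) − 452 = 3s^3 + 4s^2 - 4s - 455 = (s − 5)(3s^2 + 19s + 91).
So |(3s^3 + 4s^2 - 4s - 3) − 452| = |s − 5|·|3s^2 + 19s + 91|.
Assume first that |s − 5| < 1, so |s| < 6. Then |3s^2 + 19s + 91| ≤ 3·6^2 + 19·6 + 91 = 313.
Hence |(3s^3 + 4s^2 - 4s - 3) − 452| ≤ 313|s − 5| < eps provided |s − 5| < eps/313.
Take delta = min(1, eps/313). Then 0 < |s − 5| < delta gives both |s − 5| < 1 and |s − 5| < eps/313, so |(3s^3 + 4s^2 - 4s - 3) − 452| < eps.

delta = min(1, eps/313)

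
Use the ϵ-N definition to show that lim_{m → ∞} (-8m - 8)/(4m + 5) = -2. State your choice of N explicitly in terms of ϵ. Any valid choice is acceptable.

Suppose ϵ > 0. For m ≥ 1, |(-8m - 8)/(4m + 5) + 2| = |8|/(4(4m + 5)) = 8/(4(4m + 5)).
Since 4m + 5 ≥ 4m for m ≥ 1, this is ≤ 8/(4·4m) = (1/2)/m.
So |(-8m - 8)/(4m + 5) + 2| < ϵ whenever m > (1/2)/ϵ.
Take N = (1/2)/ϵ. If m > N then |(-8m - 8)/(4m + 5) + 2| ≤ (1/2)/m < ϵ.

N = (1/2)/ϵ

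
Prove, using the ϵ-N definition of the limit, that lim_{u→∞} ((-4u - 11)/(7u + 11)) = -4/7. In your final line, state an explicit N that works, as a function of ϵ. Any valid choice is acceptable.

N = (33/49)/ϵ

Fix ϵ > 0. We seek N > 0 such that u > N implies |(-4u - 11)/(7u + 11) + 4/7| < ϵ.
(-4u - 11)/(7u + 11) + 4/7 = (7(-4u - 11) − (-4)(7u + 11)) / (7(7u + 11)) = -33/(7(7u + 11)).
For u > 0 we have 7u + 11 > 7u, so |(-4u - 11)/(7u + 11) + 4/7| = 33/(7(7u + 11)) < 33/(7·7u) = (33/49)/u.
Thus |(-4u - 11)/(7u + 11) + 4/7| < ϵ whenever u > (33/49)/ϵ.
Take N = (33/49)/ϵ. If u > N then |(-4u - 11)/(7u + 11) + 4/7| < (33/49)/u < ϵ.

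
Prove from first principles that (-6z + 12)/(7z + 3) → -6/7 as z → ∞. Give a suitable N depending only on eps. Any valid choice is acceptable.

N = (102/49)/eps

Fix eps > 0. We seek N > 0 such that z > N implies |(-6z + 12)/(7z + 3) + 6/7| < eps.
(-6z + 12)/(7z + 3) + 6/7 = (7(-6z + 12) − (-6)(7z + 3)) / (7(7z + 3)) = 102/(7(7z + 3)).
For z > 0 we have 7z + 3 > 7z, so |(-6z + 12)/(7z + 3) + 6/7| = 102/(7(7z + 3)) < 102/(7·7z) = (102/49)/z.
Thus |(-6z + 12)/(7z + 3) + 6/7| < eps whenever z > (102/49)/eps.
Take N = (102/49)/eps. If z > N then |(-6z + 12)/(7z + 3) + 6/7| < (102/49)/z < eps.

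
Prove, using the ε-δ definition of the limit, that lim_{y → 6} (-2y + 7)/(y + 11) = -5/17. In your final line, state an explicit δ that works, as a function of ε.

Fix ε > 0. We want δ > 0 with 0 < |y − 6| < δ ⇒ |(-2y + 7)/(y + 11) + 5/17| < ε.
Combining over a common denominator, (-2y + 7)/(y + 11) + 5/17 = [(-2y + 7)·17 − (-5)·(y + 11)] / [17·(y + 11)] = -29(y − 6) / (17(y + 11)).
So |(-2y + 7)/(y + 11) + 5/17| = 29|y − 6| / (17·|y + 11|).
Require δ ≤ 17/2, so |y + 11| ≥ |17| − |y − 6| > 17 − 17/2 = 17/2.
Hence |(-2y + 7)/(y + 11) + 5/17| < 29|y − 6|/(17·(17/2)) = (58/289)|y − 6|, which is < ε once |y − 6| < (289/58)ε.
Take δ = min(17/2, (289/58)ε). Then 0 < |y − 6| < δ forces both bounds, so |(-2y + 7)/(y + 11) + 5/17| < ε.

δ = min(17/2, (289/58)ε)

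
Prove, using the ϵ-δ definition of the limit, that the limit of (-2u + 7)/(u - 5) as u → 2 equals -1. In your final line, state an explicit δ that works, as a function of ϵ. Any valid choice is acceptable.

δ = min(3/2, (3/2)ϵ)

Let ϵ > 0. We want δ > 0 with 0 < |u − 2| < δ ⇒ |(-2u + 7)/(u - 5) + 1| < ϵ.
Combining over a common denominator, (-2u + 7)/(u - 5) + 1 = [(-2u + 7)·(-3) − 3·(u - 5)] / [(-3)·(u - 5)] = 3(u − 2) / ((-3)(u - 5)).
So |(-2u + 7)/(u - 5) + 1| = 3|u − 2| / (3·|u − 5|).
Restrict δ ≤ 3/2. Then |u − 2| < 3/2 gives |u − 5| = |(u − 2) + (-3)| ≥ 3 − 3/2 = 3/2.
Hence |(-2u + 7)/(u - 5) + 1| < 3|u − 2|/(3·(3/2)) = (2/3)|u − 2|, which is < ϵ once |u − 2| < (3/2)ϵ.
Take δ = min(3/2, (3/2)ϵ). Then 0 < |u − 2| < δ forces both bounds, so |(-2u + 7)/(u - 5) + 1| < ϵ.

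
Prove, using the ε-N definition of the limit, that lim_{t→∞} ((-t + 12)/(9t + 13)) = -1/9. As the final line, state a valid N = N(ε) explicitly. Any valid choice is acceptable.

N = (121/81)/ε

Fix ε > 0. We seek N > 0 such that t > N implies |(-t + 12)/(9t + 13) + 1/9| < ε.
(-t + 12)/(9t + 13) + 1/9 = (9(-t + 12) − (-1)(9t + 13)) / (9(9t + 13)) = 121/(9(9t + 13)).
For t > 0 we have 9t + 13 > 9t, so |(-t + 12)/(9t + 13) + 1/9| = 121/(9(9t + 13)) < 121/(9·9t) = (121/81)/t.
Thus |(-t + 12)/(9t + 13) + 1/9| < ε whenever t > (121/81)/ε.
Take N = (121/81)/ε. If t > N then |(-t + 12)/(9t + 13) + 1/9| < (121/81)/t < ε.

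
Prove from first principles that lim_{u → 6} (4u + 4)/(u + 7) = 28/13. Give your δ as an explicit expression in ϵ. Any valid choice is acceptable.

δ = min(13/2, (169/48)ϵ)

Suppose ϵ > 0. We want δ > 0 with 0 < |u − 6| < δ ⇒ |(4u + 4)/(u + 7) − (28/13)| < ϵ.
Combining over a common denominator, (4u + 4)/(u + 7) − (28/13) = [(4u + 4)·13 − 28·(u + 7)] / [13·(u + 7)] = 24(u − 6) / (13(u + 7)).
So |(4u + 4)/(u + 7) − (28/13)| = 24|u − 6| / (13·|u + 7|).
Require δ ≤ 13/2, so |u + 7| ≥ |13| − |u − 6| > 13 − 13/2 = 13/2.
Hence |(4u + 4)/(u + 7) − (28/13)| < 24|u − 6|/(13·(13/2)) = (48/169)|u − 6|, which is < ϵ once |u − 6| < (169/48)ϵ.
Take δ = min(13/2, (169/48)ϵ). Then 0 < |u − 6| < δ forces both bounds, so |(4u + 4)/(u + 7) − (28/13)| < ϵ.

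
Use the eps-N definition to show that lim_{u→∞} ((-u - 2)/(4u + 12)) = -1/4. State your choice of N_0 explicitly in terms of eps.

Suppose eps > 0. We seek N_0 > 0 such that u > N_0 implies |(-u - 2)/(4u + 12) + 1/4| < eps.
(-u - 2)/(4u + 12) + 1/4 = (4(-u - 2) − (-1)(4u + 12)) / (4(4u + 12)) = 4/(4(4u + 12)).
For u > 0 we have 4u + 12 > 4u, so |(-u - 2)/(4u + 12) + 1/4| = 4/(4(4u + 12)) < 4/(4·4u) = (1/4)/u.
Thus |(-u - 2)/(4u + 12) + 1/4| < eps whenever u > (1/4)/eps.
Take N_0 = (1/4)/eps. If u > N_0 then |(-u - 2)/(4u + 12) + 1/4| < (1/4)/u < eps.

N_0 = (1/4)/eps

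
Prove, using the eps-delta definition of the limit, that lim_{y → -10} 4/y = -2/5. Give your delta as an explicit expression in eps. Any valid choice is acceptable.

Fix eps > 0. We seek delta > 0 such that 0 < |y + 10| < delta implies |4/y + 2/5| < eps.
|4/y + 2/5| = 4·|-10 − y|/(10·|y|) = 4|y + 10|/(10|y|).
Restrict delta ≤ 5. Then |y + 10| < 5 gives |y| > 5, so 10|y| > 50.
Then |4/y + 2/5| < 4|y + 10|/50, which is < eps when |y + 10| < (25/2)eps.
Take delta = min(5, (25/2)eps). Then 0 < |y + 10| < delta gives both |y + 10| < 5 and |y + 10| < (25/2)eps, so |4/y + 2/5| < eps.

delta = min(5, (25/2)eps)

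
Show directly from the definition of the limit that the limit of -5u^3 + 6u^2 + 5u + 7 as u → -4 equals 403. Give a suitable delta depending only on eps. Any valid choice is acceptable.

Suppose eps > 0. We want delta > 0 such that 0 < |u + 4| < delta implies |(-5u^3 + 6u^2 + 5u + 7) − 403| < eps.
(-5u^3 + 6u^2 + 5u + 7) − 403 = -5u^3 + 6u^2 + 5u - 396 = (u + 4)(-5u^2 + 26u - 99).
So |(-5u^3 + 6u^2 + 5u + 7) − 403| = |u + 4|·|-5u^2 + 26u - 99|.
Require delta ≤ 2. Then |u + 4| < 2 gives |u| < 6, and by the triangle inequality |-5u^2 + 26u - 99| ≤ 5·6^2 + 26·6 + 99 = 435.
Hence |(-5u^3 + 6u^2 + 5u + 7) − 403| ≤ 435|u + 4| < eps provided |u + 4| < eps/435.
Choosing delta = min(2, eps/435) ensures both conditions, hence |(-5u^3 + 6u^2 + 5u + 7) − 403| < eps.

delta = min(2, eps/435)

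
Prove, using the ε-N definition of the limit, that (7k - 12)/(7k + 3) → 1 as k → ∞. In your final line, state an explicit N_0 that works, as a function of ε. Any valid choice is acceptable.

Fix ε > 0. For k ≥ 1, |(7k - 12)/(7k + 3) − 1| = |-105|/(7(7k + 3)) = 105/(7(7k + 3)).
Since 7k + 3 ≥ 7k for k ≥ 1, this is ≤ 105/(7·7k) = (15/7)/k.
So |(7k - 12)/(7k + 3) − 1| < ε whenever k > (15/7)/ε.
Take N_0 = (15/7)/ε. If k > N_0 then |(7k - 12)/(7k + 3) − 1| ≤ (15/7)/k < ε.

N_0 = (15/7)/ε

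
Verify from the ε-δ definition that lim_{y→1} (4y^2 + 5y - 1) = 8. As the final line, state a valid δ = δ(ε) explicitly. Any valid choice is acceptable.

δ = min(2, ε/21)

Let ε > 0 be given. We want δ > 0 such that 0 < |y − 1| < δ implies |(4y^2 + 5y - 1) − 8| < ε.
(4y^2 + 5y - 1) − 8 = 4y^2 + 5y - 9 = (y − 1)(4y + 9).
So |(4y^2 + 5y - 1) − 8| = |y − 1|·|4y + 9|.
Assume first that |y − 1| < 2, so |y| < 3. Then |4y + 9| ≤ 4·3 + 9 = 21.
Hence |(4y^2 + 5y - 1) − 8| ≤ 21|y − 1| < ε provided |y − 1| < ε/21.
Take δ = min(2, ε/21). Then 0 < |y − 1| < δ gives both |y − 1| < 2 and |y − 1| < ε/21, so |(4y^2 + 5y - 1) − 8| < ε.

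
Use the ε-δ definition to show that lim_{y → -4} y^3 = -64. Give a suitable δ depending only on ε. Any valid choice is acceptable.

Let ε > 0 be given. We seek δ > 0 with 0 < |y + 4| < δ ⇒ |y^3 + 64| < ε.
Factor: y^3 + 64 = (y + 4)(y^2 - 4y + 16), so |y^3 + 64| = |y + 4|·|y^2 - 4y + 16|.
Restrict δ ≤ 1. Then |y + 4| < 1 gives |y| < 5, so by the triangle inequality |y^2 - 4y + 16| ≤ 5^2 + 4·5 + 16 = 61.
Hence |y^3 + 64| ≤ 61|y + 4|, which is < ε once |y + 4| < ε/61.
Take δ = min(1, ε/61). If 0 < |y + 4| < δ then both bounds hold and |y^3 + 64| ≤ 61|y + 4| < 61·(ε/61) = ε.

δ = min(1, ε/61)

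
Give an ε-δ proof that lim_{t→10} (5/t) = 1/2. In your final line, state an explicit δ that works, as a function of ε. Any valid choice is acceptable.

δ = min(5, 10ε)

Suppose ε > 0. We seek δ > 0 such that 0 < |t − 10| < δ implies |5/t − (1/2)| < ε.
|5/t − (1/2)| = 5·|10 − t|/(10·|t|) = 5|t − 10|/(10|t|).
Restrict δ ≤ 5. Then |t − 10| < 5 gives |t| > 5, so 10|t| > 50.
Then |5/t − (1/2)| < 5|t − 10|/50, which is < ε when |t − 10| < 10ε.
Take δ = min(5, 10ε). Then 0 < |t − 10| < δ gives both |t − 10| < 5 and |t − 10| < 10ε, so |5/t − (1/2)| < ε.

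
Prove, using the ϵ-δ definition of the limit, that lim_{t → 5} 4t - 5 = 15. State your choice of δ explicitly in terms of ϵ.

δ = ϵ/4

Let ϵ > 0. We need δ > 0 so that 0 < |t − 5| < δ implies |(4t - 5) − 15| < ϵ.
Since (4t - 5) − 15 = 4(t − 5), we have |(4t - 5) − 15| = 4|t − 5|.
So 4|t − 5| < ϵ exactly when |t − 5| < ϵ/4.
Choosing δ = ϵ/4 gives |(4t - 5) − 15| = 4|t − 5| < ϵ whenever |t − 5| < δ.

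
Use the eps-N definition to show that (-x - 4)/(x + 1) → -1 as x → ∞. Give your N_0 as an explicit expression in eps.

N_0 = 3/eps

Suppose eps > 0. We seek N_0 > 0 such that x > N_0 implies |(-x - 4)/(x + 1) + 1| < eps.
(-x - 4)/(x + 1) + 1 = ((-x - 4) − (-1)(x + 1)) / ((x + 1)) = -3/((x + 1)).
For x > 0 we have x + 1 > x, so |(-x - 4)/(x + 1) + 1| = 3/((x + 1)) < 3/(x) = 3/x.
Thus |(-x - 4)/(x + 1) + 1| < eps whenever x > 3/eps.
Take N_0 = 3/eps. If x > N_0 then |(-x - 4)/(x + 1) + 1| < 3/x < eps.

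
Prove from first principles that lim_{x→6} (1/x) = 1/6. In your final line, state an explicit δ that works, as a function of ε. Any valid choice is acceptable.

Suppose ε > 0. We seek δ > 0 such that 0 < |x − 6| < δ implies |1/x − (1/6)| < ε.
|1/x − (1/6)| = |6 − x|/(6·|x|) = |x − 6|/(6|x|).
Require δ ≤ 3 so that |x| > 6 − 3 = 3, hence 6|x| > 18.
Then |1/x − (1/6)| < |x − 6|/18, which is < ε when |x − 6| < 18ε.
Take δ = min(3, 18ε). Then 0 < |x − 6| < δ gives both |x − 6| < 3 and |x − 6| < 18ε, so |1/x − (1/6)| < ε.

δ = min(3, 18ε)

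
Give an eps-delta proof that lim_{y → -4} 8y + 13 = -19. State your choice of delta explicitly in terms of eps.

delta = eps/8

Fix eps > 0. We need delta > 0 so that 0 < |y + 4| < delta implies |(8y + 13) + 19| < eps.
|(8y + 13) + 19| = |8y + 32| = 8|y + 4|.
Thus it suffices that |y + 4| < eps/8.
Choosing delta = eps/8 gives |(8y + 13) + 19| = 8|y + 4| < eps whenever |y + 4| < delta.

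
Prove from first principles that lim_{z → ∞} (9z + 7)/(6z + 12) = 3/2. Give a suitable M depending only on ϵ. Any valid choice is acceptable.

Suppose ϵ > 0. We seek M > 0 such that z > M implies |(9z + 7)/(6z + 12) − (3/2)| < ϵ.
(9z + 7)/(6z + 12) − (3/2) = (6(9z + 7) − 9(6z + 12)) / (6(6z + 12)) = -66/(6(6z + 12)).
For z > 0 we have 6z + 12 > 6z, so |(9z + 7)/(6z + 12) − (3/2)| = 66/(6(6z + 12)) < 66/(6·6z) = (11/6)/z.
Thus |(9z + 7)/(6z + 12) − (3/2)| < ϵ whenever z > (11/6)/ϵ.
Take M = (11/6)/ϵ. If z > M then |(9z + 7)/(6z + 12) − (3/2)| < (11/6)/z < ϵ.

M = (11/6)/ϵ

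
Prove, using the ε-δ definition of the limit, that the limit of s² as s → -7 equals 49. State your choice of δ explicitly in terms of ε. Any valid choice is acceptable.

Fix ε > 0. We seek δ > 0 with 0 < |s + 7| < δ ⇒ |s² − 49| < ε.
Factor: s² − 49 = (s + 7)(s - 7), so |s² − 49| = |s + 7|·|s - 7|.
Restrict δ ≤ 1. Then |s + 7| < 1 gives |s| < 8, so by the triangle inequality |s - 7| ≤ 8 + 7 = 15.
Hence |s² − 49| ≤ 15|s + 7|, which is < ε once |s + 7| < ε/15.
Take δ = min(1, ε/15). If 0 < |s + 7| < δ then both bounds hold and |s² − 49| ≤ 15|s + 7| < 15·(ε/15) = ε.

δ = min(1, ε/15)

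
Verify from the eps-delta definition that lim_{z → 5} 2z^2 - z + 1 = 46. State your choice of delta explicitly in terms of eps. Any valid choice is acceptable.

Fix eps > 0. We want delta > 0 such that 0 < |z − 5| < delta implies |(2z^2 - z + 1) − 46| < eps.
(2z^2 - z + 1) − 46 = 2z^2 - z - 45 = (z − 5)(2z + 9).
So |(2z^2 - z + 1) − 46| = |z − 5|·|2z + 9|.
Assume first that |z − 5| < 2, so |z| < 7. Then |2z + 9| ≤ 2·7 + 9 = 23.
Hence |(2z^2 - z + 1) − 46| ≤ 23|z − 5| < eps provided |z − 5| < eps/23.
Choosing delta = min(2, eps/23) ensures both conditions, hence |(2z^2 - z + 1) − 46| < eps.

delta = min(2, eps/23)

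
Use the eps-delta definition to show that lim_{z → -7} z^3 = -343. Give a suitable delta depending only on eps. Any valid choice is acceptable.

Suppose eps > 0. We seek delta > 0 with 0 < |z + 7| < delta ⇒ |z^3 + 343| < eps.
Factor: z^3 + 343 = (z + 7)(z^2 - 7z + 49), so |z^3 + 343| = |z + 7|·|z^2 - 7z + 49|.
Impose delta ≤ 2 so that |z| < 9; then |z^2 - 7z + 49| ≤ 193.
Hence |z^3 + 343| ≤ 193|z + 7|, which is < eps once |z + 7| < eps/193.
Take delta = min(2, eps/193). If 0 < |z + 7| < delta then both bounds hold and |z^3 + 343| ≤ 193|z + 7| < 193·(eps/193) = eps.

delta = min(2, eps/193)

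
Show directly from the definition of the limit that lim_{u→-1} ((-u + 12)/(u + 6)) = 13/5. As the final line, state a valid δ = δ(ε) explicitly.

Let ε > 0 be given. We want δ > 0 with 0 < |u + 1| < δ ⇒ |(-u + 12)/(u + 6) − (13/5)| < ε.
Combining over a common denominator, (-u + 12)/(u + 6) − (13/5) = [(-u + 12)·5 − 13·(u + 6)] / [5·(u + 6)] = -18(u + 1) / (5(u + 6)).
So |(-u + 12)/(u + 6) − (13/5)| = 18|u + 1| / (5·|u + 6|).
Require δ ≤ 5/2, so |u + 6| ≥ |5| − |u + 1| > 5 − 5/2 = 5/2.
Hence |(-u + 12)/(u + 6) − (13/5)| < 18|u + 1|/(5·(5/2)) = (36/25)|u + 1|, which is < ε once |u + 1| < (25/36)ε.
Take δ = min(5/2, (25/36)ε). Then 0 < |u + 1| < δ forces both bounds, so |(-u + 12)/(u + 6) − (13/5)| < ε.

δ = min(5/2, (25/36)ε)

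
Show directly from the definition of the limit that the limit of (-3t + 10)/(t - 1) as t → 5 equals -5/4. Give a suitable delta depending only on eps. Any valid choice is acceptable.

Let eps > 0 be given. We want delta > 0 with 0 < |t − 5| < delta ⇒ |(-3t + 10)/(t - 1) + 5/4| < eps.
Combining over a common denominator, (-3t + 10)/(t - 1) + 5/4 = [(-3t + 10)·4 − (-5)·(t - 1)] / [4·(t - 1)] = -7(t − 5) / (4(t - 1)).
So |(-3t + 10)/(t - 1) + 5/4| = 7|t − 5| / (4·|t − 1|).
Restrict delta ≤ 2. Then |t − 5| < 2 gives |t − 1| = |(t − 5) + 4| ≥ 4 − 2 = 2.
Hence |(-3t + 10)/(t - 1) + 5/4| < 7|t − 5|/(4·2) = (7/8)|t − 5|, which is < eps once |t − 5| < (8/7)eps.
Take delta = min(2, (8/7)eps). Then 0 < |t − 5| < delta forces both bounds, so |(-3t + 10)/(t - 1) + 5/4| < eps.

delta = min(2, (8/7)eps)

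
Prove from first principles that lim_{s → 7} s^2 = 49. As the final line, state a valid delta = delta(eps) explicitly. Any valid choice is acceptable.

Fix eps > 0. We seek delta > 0 with 0 < |s − 7| < delta ⇒ |s^2 − 49| < eps.
Factor: s^2 − 49 = (s − 7)(s + 7), so |s^2 − 49| = |s − 7|·|s + 7|.
Impose delta ≤ 1 so that |s| < 8; then |s + 7| ≤ 15.
Hence |s^2 − 49| ≤ 15|s − 7|, which is < eps once |s − 7| < eps/15.
Take delta = min(1, eps/15). If 0 < |s − 7| < delta then both bounds hold and |s^2 − 49| ≤ 15|s − 7| < 15·(eps/15) = eps.

delta = min(1, eps/15)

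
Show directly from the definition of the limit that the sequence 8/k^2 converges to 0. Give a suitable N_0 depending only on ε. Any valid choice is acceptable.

N_0 = (8/ε)^{1/2}

Suppose ε > 0. For k ≥ 1, |8/k^2 − 0| = 8/k^2.
8/k^2 < ε ⇔ k^2 > 8/ε ⇔ k > (8/ε)^{1/2}.
Take N_0 = (8/ε)^{1/2}. Then k > N_0 implies 8/k^2 < ε.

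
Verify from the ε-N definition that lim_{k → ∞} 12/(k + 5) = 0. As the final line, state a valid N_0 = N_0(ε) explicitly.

Suppose ε > 0. For k ≥ 1, |12/(k + 5) − 0| = 12/(k + 5) ≤ 12/k.
We need 12/k < ε, i.e. k > 12/ε.
Take N_0 = 12/ε. If k > N_0 then |12/(k + 5)| ≤ 12/k < ε.

N_0 = 12/ε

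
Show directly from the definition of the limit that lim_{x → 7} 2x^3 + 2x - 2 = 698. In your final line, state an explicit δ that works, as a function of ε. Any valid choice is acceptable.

δ = min(1, ε/340)

Fix ε > 0. We want δ > 0 such that 0 < |x − 7| < δ implies |(2x^3 + 2x - 2) − 698| < ε.
(2x^3 + 2x - 2) − 698 = 2x^3 + 2x - 700 = (x − 7)(2x^2 + 14x + 100).
So |(2x^3 + 2x - 2) − 698| = |x − 7|·|2x^2 + 14x + 100|.
Assume first that |x − 7| < 1, so |x| < 8. Then |2x^2 + 14x + 100| ≤ 2·8^2 + 14·8 + 100 = 340.
Hence |(2x^3 + 2x - 2) − 698| ≤ 340|x − 7| < ε provided |x − 7| < ε/340.
Choosing δ = min(1, ε/340) ensures both conditions, hence |(2x^3 + 2x - 2) − 698| < ε.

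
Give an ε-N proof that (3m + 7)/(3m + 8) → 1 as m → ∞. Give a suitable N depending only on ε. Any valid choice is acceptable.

N = (1/3)/ε

Fix ε > 0. For m ≥ 1, |(3m + 7)/(3m + 8) − 1| = |-3|/(3(3m + 8)) = 3/(3(3m + 8)).
Since 3m + 8 ≥ 3m for m ≥ 1, this is ≤ 3/(3·3m) = (1/3)/m.
So |(3m + 7)/(3m + 8) − 1| < ε whenever m > (1/3)/ε.
Take N = (1/3)/ε. If m > N then |(3m + 7)/(3m + 8) − 1| ≤ (1/3)/m < ε.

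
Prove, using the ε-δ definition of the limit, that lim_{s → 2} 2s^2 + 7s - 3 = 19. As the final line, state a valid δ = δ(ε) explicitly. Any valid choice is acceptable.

δ = min(2, ε/19)

Let ε > 0 be given. We want δ > 0 such that 0 < |s − 2| < δ implies |(2s^2 + 7s - 3) − 19| < ε.
(2s^2 + 7s - 3) − 19 = 2s^2 + 7s - 22 = (s − 2)(2s + 11).
So |(2s^2 + 7s - 3) − 19| = |s − 2|·|2s + 11|.
Require δ ≤ 2. Then |s − 2| < 2 gives |s| < 4, and by the triangle inequality |2s + 11| ≤ 2·4 + 11 = 19.
Hence |(2s^2 + 7s - 3) − 19| ≤ 19|s − 2| < ε provided |s − 2| < ε/19.
Choosing δ = min(2, ε/19) ensures both conditions, hence |(2s^2 + 7s - 3) − 19| < ε.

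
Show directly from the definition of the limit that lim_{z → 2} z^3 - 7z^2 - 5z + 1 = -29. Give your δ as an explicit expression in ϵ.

Let ϵ > 0 be given. We want δ > 0 such that 0 < |z − 2| < δ implies |(z^3 - 7z^2 - 5z + 1) + 29| < ϵ.
(z^3 - 7z^2 - 5z + 1) + 29 = z^3 - 7z^2 - 5z + 30 = (z − 2)(z^2 - 5z - 15).
So |(z^3 - 7z^2 - 5z + 1) + 29| = |z − 2|·|z^2 - 5z - 15|.
Require δ ≤ 2. Then |z − 2| < 2 gives |z| < 4, and by the triangle inequality |z^2 - 5z - 15| ≤ 4^2 + 5·4 + 15 = 51.
Hence |(z^3 - 7z^2 - 5z + 1) + 29| ≤ 51|z − 2| < ϵ provided |z − 2| < ϵ/51.
Take δ = min(2, ϵ/51). Then 0 < |z − 2| < δ gives both |z − 2| < 2 and |z − 2| < ϵ/51, so |(z^3 - 7z^2 - 5z + 1) + 29| < ϵ.

δ = min(2, ϵ/51)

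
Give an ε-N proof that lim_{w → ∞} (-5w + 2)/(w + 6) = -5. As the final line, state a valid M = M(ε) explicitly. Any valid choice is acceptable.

Suppose ε > 0. We seek M > 0 such that w > M implies |(-5w + 2)/(w + 6) + 5| < ε.
(-5w + 2)/(w + 6) + 5 = ((-5w + 2) − (-5)(w + 6)) / ((w + 6)) = 32/((w + 6)).
For w > 0 we have w + 6 > w, so |(-5w + 2)/(w + 6) + 5| = 32/((w + 6)) < 32/(w) = 32/w.
Thus |(-5w + 2)/(w + 6) + 5| < ε whenever w > 32/ε.
Take M = 32/ε. If w > M then |(-5w + 2)/(w + 6) + 5| < 32/w < ε.

M = 32/ε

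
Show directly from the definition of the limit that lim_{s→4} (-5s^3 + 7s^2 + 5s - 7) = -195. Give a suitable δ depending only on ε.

Fix ε > 0. We want δ > 0 such that 0 < |s − 4| < δ implies |(-5s^3 + 7s^2 + 5s - 7) + 195| < ε.
(-5s^3 + 7s^2 + 5s - 7) + 195 = -5s^3 + 7s^2 + 5s + 188 = (s − 4)(-5s^2 - 13s - 47).
So |(-5s^3 + 7s^2 + 5s - 7) + 195| = |s − 4|·|-5s^2 - 13s - 47|.
Assume first that |s − 4| < 1, so |s| < 5. Then |-5s^2 - 13s - 47| ≤ 5·5^2 + 13·5 + 47 = 237.
Hence |(-5s^3 + 7s^2 + 5s - 7) + 195| ≤ 237|s − 4| < ε provided |s − 4| < ε/237.
Choosing δ = min(1, ε/237) ensures both conditions, hence |(-5s^3 + 7s^2 + 5s - 7) + 195| < ε.

δ = min(1, ε/237)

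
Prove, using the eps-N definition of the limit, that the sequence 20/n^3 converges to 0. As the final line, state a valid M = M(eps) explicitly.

M = (20/eps)^{1/3}

Let eps > 0. For n ≥ 1, |20/n^3 − 0| = 20/n^3.
20/n^3 < eps ⇔ n^3 > 20/eps ⇔ n > (20/eps)^{1/3}.
Take M = (20/eps)^{1/3}. Then n > M implies 20/n^3 < eps.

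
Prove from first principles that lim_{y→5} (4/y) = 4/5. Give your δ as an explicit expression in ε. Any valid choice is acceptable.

Let ε > 0 be given. We seek δ > 0 such that 0 < |y − 5| < δ implies |4/y − (4/5)| < ε.
|4/y − (4/5)| = 4·|5 − y|/(5·|y|) = 4|y − 5|/(5|y|).
Restrict δ ≤ 5/2. Then |y − 5| < 5/2 gives |y| > 5/2, so 5|y| > 25/2.
Then |4/y − (4/5)| < 4|y − 5|/(25/2), which is < ε when |y − 5| < (25/8)ε.
Take δ = min(5/2, (25/8)ε). Then 0 < |y − 5| < δ gives both |y − 5| < 5/2 and |y − 5| < (25/8)ε, so |4/y − (4/5)| < ε.

δ = min(5/2, (25/8)ε)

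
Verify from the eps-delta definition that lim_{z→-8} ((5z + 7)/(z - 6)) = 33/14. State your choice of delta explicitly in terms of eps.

Suppose eps > 0. We want delta > 0 with 0 < |z + 8| < delta ⇒ |(5z + 7)/(z - 6) − (33/14)| < eps.
Combining over a common denominator, (5z + 7)/(z - 6) − (33/14) = [(5z + 7)·(-14) − (-33)·(z - 6)] / [(-14)·(z - 6)] = -37(z + 8) / ((-14)(z - 6)).
So |(5z + 7)/(z - 6) − (33/14)| = 37|z + 8| / (14·|z − 6|).
Require delta ≤ 7, so |z − 6| ≥ |-14| − |z + 8| > 14 − 7 = 7.
Hence |(5z + 7)/(z - 6) − (33/14)| < 37|z + 8|/(14·7) = (37/98)|z + 8|, which is < eps once |z + 8| < (98/37)eps.
Take delta = min(7, (98/37)eps). Then 0 < |z + 8| < delta forces both bounds, so |(5z + 7)/(z - 6) − (33/14)| < eps.

delta = min(7, (98/37)eps)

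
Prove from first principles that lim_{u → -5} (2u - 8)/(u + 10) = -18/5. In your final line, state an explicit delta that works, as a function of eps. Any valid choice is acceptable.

delta = min(5/2, (25/56)eps)

Let eps > 0 be given. We want delta > 0 with 0 < |u + 5| < delta ⇒ |(2u - 8)/(u + 10) + 18/5| < eps.
Combining over a common denominator, (2u - 8)/(u + 10) + 18/5 = [(2u - 8)·5 − (-18)·(u + 10)] / [5·(u + 10)] = 28(u + 5) / (5(u + 10)).
So |(2u - 8)/(u + 10) + 18/5| = 28|u + 5| / (5·|u + 10|).
Require delta ≤ 5/2, so |u + 10| ≥ |5| − |u + 5| > 5 − 5/2 = 5/2.
Hence |(2u - 8)/(u + 10) + 18/5| < 28|u + 5|/(5·(5/2)) = (56/25)|u + 5|, which is < eps once |u + 5| < (25/56)eps.
Take delta = min(5/2, (25/56)eps). Then 0 < |u + 5| < delta forces both bounds, so |(2u - 8)/(u + 10) + 18/5| < eps.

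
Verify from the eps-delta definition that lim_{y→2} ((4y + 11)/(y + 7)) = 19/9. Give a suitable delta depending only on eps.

delta = min(9/2, (81/34)eps)

Fix eps > 0. We want delta > 0 with 0 < |y − 2| < delta ⇒ |(4y + 11)/(y + 7) − (19/9)| < eps.
Combining over a common denominator, (4y + 11)/(y + 7) − (19/9) = [(4y + 11)·9 − 19·(y + 7)] / [9·(y + 7)] = 17(y − 2) / (9(y + 7)).
So |(4y + 11)/(y + 7) − (19/9)| = 17|y − 2| / (9·|y + 7|).
Restrict delta ≤ 9/2. Then |y − 2| < 9/2 gives |y + 7| = |(y − 2) + 9| ≥ 9 − 9/2 = 9/2.
Hence |(4y + 11)/(y + 7) − (19/9)| < 17|y − 2|/(9·(9/2)) = (34/81)|y − 2|, which is < eps once |y − 2| < (81/34)eps.
Take delta = min(9/2, (81/34)eps). Then 0 < |y − 2| < delta forces both bounds, so |(4y + 11)/(y + 7) − (19/9)| < eps.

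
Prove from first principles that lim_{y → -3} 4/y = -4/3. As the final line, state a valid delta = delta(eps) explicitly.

Suppose eps > 0. We seek delta > 0 such that 0 < |y + 3| < delta implies |4/y + 4/3| < eps.
|4/y + 4/3| = 4·|-3 − y|/(3·|y|) = 4|y + 3|/(3|y|).
Restrict delta ≤ 3/2. Then |y + 3| < 3/2 gives |y| > 3/2, so 3|y| > 9/2.
Then |4/y + 4/3| < 4|y + 3|/(9/2), which is < eps when |y + 3| < (9/8)eps.
Take delta = min(3/2, (9/8)eps). Then 0 < |y + 3| < delta gives both |y + 3| < 3/2 and |y + 3| < (9/8)eps, so |4/y + 4/3| < eps.

delta = min(3/2, (9/8)eps)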